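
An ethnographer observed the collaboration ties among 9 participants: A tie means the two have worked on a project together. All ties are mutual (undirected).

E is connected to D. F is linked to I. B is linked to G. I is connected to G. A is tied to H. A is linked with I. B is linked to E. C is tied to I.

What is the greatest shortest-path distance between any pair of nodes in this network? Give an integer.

6

Eccentricity of each node (its greatest distance to any other): A:5, B:4, C:5, D:6, E:5, F:5, G:3, H:6, I:4.
The maximum eccentricity is 6, realized for instance by the pair D–H via D – E – B – G – I – A – H. So the diameter is 6.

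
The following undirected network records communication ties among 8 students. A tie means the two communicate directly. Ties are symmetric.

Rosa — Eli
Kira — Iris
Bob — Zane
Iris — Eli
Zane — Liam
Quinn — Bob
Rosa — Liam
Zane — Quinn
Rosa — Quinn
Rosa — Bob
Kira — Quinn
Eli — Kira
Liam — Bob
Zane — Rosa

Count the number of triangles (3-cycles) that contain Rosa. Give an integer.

5

Rosa's neighbors: Bob, Eli, Liam, Quinn, and Zane.
Neighbor pairs that are themselves tied: Rosa–Bob–Liam; Rosa–Bob–Quinn; Rosa–Bob–Zane; Rosa–Liam–Zane; Rosa–Quinn–Zane. Each forms one triangle with Rosa, for 5 in total.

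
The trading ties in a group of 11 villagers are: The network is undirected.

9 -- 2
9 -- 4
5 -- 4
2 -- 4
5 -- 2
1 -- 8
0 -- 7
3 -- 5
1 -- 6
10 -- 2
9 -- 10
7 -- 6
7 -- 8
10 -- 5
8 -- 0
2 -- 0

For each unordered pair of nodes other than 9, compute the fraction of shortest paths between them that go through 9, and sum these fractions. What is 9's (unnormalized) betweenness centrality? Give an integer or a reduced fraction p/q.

1/3

Pairs whose geodesics pass through 9 — 4–10: 1/3.
All other pairs contribute 0.
Summing the contributions gives betweenness(9) = 1/3.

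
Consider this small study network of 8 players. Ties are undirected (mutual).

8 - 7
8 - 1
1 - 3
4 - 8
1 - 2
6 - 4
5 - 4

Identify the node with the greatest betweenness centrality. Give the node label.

8

Unnormalized betweenness of each node: 1:11, 2:0, 3:0, 4:11, 5:0, 6:0, 7:0, 8:15.
8 has the largest value, 15, making it the main broker — the node through which the most shortest paths run.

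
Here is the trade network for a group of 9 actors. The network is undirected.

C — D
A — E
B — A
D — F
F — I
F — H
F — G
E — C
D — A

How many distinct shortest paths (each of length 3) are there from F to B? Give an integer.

The shortest distance is 3, and the only length-3 path is F–D–A–B. So there is exactly 1 shortest path.

1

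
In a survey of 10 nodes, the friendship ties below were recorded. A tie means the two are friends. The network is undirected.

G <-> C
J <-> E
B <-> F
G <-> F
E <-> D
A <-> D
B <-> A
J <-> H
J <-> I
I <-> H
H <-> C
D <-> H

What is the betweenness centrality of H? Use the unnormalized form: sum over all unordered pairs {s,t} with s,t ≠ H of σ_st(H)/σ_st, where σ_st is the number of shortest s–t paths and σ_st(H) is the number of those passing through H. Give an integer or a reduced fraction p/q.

31/2

Pairs whose geodesics pass through H — C–A: 1; C–D: 1; C–E: 2/2; C–J: 1; C–I: 1; G–D: 1; G–E: 2/2; G–J: 1; G–I: 1; F–J: 1; F–I: 1; B–J: 1/2; B–I: 1; A–J: 1/2 … (+3 more pairs).
All other pairs contribute 0.
Summing the contributions gives betweenness(H) = 31/2.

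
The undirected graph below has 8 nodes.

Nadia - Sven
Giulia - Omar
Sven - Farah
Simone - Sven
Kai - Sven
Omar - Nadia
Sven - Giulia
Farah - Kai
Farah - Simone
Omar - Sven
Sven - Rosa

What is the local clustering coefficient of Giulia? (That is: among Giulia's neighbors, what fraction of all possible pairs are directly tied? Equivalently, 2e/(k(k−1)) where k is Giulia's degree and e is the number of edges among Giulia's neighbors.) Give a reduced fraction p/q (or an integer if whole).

Giulia's neighbors: Omar and Sven (k = 2).
Possible neighbor pairs: C(2,2) = 1. Edges among them: Omar–Sven → e = 1.
Clustering(Giulia) = 1/1.

1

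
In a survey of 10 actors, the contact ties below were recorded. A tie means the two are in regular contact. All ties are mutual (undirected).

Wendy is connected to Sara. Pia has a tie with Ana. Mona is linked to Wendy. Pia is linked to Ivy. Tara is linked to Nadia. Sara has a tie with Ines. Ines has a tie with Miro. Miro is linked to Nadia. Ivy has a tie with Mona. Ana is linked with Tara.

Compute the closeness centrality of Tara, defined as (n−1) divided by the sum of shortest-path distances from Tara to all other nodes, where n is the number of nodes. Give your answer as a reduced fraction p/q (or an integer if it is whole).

Distances from Tara: Ana:1, Ines:3, Ivy:3, Miro:2, Mona:4, Nadia:1, Pia:2, Sara:4, Wendy:5. Sum = 25.
n = 10, so closeness = 9/25.

9/25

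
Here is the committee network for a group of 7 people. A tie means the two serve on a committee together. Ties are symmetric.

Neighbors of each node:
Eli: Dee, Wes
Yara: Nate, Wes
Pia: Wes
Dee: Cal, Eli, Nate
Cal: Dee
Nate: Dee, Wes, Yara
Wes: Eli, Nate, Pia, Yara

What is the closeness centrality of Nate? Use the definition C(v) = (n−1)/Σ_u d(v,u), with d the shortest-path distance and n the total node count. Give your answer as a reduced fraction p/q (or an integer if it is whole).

Distances from Nate: Cal:2, Dee:1, Eli:2, Pia:2, Wes:1, Yara:1. Sum = 9.
n = 7, so closeness = 6/9 = 2/3.

2/3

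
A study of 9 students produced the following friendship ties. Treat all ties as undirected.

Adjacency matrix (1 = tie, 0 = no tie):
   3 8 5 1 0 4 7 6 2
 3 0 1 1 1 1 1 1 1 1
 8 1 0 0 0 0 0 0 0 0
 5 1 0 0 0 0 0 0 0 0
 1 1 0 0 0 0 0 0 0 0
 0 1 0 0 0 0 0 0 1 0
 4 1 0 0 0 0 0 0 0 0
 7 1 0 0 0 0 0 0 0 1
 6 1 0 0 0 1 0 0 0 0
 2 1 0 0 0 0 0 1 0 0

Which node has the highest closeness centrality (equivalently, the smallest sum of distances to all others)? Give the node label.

3

Farness (sum of distances to all others) for each node — 0:14, 1:15, 2:14, 3:8, 4:15, 5:15, 6:14, 7:14, 8:15.
The smallest farness is 8, for 3, so 3 has the highest closeness.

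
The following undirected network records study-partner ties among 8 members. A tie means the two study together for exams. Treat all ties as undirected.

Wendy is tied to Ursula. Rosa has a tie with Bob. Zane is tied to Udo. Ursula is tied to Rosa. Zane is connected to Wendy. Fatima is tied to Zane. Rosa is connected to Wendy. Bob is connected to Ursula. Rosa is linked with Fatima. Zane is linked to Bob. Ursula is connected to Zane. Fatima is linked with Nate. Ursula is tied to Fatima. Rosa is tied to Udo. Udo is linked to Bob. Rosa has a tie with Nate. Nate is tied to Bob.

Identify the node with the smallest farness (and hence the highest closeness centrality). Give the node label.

Rosa

Farness (sum of distances to all others) for each node — Bob:9, Fatima:10, Nate:11, Rosa:8, Udo:11, Ursula:9, Wendy:11, Zane:9.
The smallest farness is 8, for Rosa, so Rosa has the highest closeness.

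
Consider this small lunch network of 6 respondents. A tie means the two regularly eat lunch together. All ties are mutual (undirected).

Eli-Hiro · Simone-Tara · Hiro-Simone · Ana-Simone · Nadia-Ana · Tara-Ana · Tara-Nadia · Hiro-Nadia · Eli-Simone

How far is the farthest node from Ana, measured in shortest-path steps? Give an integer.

Distances from Ana: Eli:2, Hiro:2, Nadia:1, Simone:1, Tara:1.
The largest is 2 (to Hiro and Eli), so the eccentricity of Ana is 2.

2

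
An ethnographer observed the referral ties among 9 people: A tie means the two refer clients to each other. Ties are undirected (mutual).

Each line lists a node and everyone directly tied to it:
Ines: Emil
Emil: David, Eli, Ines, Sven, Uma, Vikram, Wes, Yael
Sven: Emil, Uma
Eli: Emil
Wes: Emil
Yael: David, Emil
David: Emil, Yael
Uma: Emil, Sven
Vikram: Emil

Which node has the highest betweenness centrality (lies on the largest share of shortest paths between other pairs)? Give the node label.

Emil

Unnormalized betweenness of each node: David:0, Eli:0, Emil:26, Ines:0, Sven:0, Uma:0, Vikram:0, Wes:0, Yael:0.
Emil has the largest value, 26, making it the main broker — the node through which the most shortest paths run.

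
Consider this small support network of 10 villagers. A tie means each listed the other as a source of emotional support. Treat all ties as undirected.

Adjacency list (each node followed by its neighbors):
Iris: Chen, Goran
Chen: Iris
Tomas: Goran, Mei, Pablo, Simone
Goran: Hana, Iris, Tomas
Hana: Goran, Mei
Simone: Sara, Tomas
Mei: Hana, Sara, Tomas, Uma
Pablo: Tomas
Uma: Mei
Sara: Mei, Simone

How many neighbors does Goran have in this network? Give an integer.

Goran is directly tied to Hana, Iris, and Tomas. That is 3 neighbors, so the degree of Goran is 3.

3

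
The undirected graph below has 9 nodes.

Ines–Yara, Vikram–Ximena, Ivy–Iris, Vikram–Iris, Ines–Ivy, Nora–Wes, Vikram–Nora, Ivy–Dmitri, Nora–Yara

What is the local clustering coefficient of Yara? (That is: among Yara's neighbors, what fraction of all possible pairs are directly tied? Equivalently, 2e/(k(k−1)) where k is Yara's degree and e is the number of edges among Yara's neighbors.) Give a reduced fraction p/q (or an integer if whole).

Yara's neighbors: Ines and Nora (k = 2).
Possible neighbor pairs: C(2,2) = 1. Edges among them: none → e = 0.
Clustering(Yara) = 0/1.

0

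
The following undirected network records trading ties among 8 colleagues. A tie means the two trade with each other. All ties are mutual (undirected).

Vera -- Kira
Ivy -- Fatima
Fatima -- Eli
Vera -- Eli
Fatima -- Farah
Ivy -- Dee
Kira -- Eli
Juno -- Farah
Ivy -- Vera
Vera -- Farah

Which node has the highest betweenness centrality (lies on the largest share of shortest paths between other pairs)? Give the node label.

Unnormalized betweenness of each node: Dee:0, Eli:4/3, Farah:19/3, Fatima:4, Ivy:19/3, Juno:0, Kira:0, Vera:8.
Vera has the largest value, 8, making it the main broker — the node through which the most shortest paths run.

Vera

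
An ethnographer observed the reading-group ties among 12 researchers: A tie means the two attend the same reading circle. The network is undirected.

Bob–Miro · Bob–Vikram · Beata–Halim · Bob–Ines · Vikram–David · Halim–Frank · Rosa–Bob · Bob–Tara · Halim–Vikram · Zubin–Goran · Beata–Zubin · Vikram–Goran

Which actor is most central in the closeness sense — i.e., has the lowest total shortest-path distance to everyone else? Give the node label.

Farness (sum of distances to all others) for each node — Beata:30, Bob:20, David:28, Frank:33, Goran:25, Halim:23, Ines:30, Miro:30, Rosa:30, Tara:30, Vikram:18, Zubin:31.
The smallest farness is 18, for Vikram, so Vikram has the highest closeness.

Vikram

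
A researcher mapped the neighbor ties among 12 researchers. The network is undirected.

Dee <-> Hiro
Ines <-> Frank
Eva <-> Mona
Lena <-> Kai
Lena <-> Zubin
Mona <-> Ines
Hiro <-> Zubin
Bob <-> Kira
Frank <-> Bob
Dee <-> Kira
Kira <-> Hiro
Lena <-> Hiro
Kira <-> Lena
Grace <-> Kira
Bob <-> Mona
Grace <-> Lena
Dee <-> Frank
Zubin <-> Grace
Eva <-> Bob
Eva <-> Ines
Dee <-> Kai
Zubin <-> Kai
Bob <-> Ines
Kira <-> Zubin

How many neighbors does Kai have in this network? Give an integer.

Kai is directly tied to Dee, Lena, and Zubin. That is 3 neighbors, so the degree of Kai is 3.

3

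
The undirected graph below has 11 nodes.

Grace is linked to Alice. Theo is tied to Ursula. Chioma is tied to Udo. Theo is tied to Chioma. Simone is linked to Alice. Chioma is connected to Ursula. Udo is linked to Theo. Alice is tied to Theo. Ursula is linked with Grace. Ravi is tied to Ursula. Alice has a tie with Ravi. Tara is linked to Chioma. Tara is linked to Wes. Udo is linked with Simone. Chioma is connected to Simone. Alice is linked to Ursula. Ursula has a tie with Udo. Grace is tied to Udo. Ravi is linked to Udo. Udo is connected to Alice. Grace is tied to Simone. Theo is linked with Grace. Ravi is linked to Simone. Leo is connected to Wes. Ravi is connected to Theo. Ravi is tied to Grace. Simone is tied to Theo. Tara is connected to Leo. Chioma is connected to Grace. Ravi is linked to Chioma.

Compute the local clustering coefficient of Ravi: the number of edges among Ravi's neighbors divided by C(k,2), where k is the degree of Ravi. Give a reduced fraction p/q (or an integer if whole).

Ravi's neighbors: Alice, Chioma, Grace, Simone, Theo, Udo, and Ursula (k = 7).
Possible neighbor pairs: C(7,2) = 21. Edges among them: Alice–Grace, Alice–Simone, Alice–Theo, Alice–Udo, Alice–Ursula, Chioma–Grace, Chioma–Simone, Chioma–Theo, Chioma–Udo, Chioma–Ursula, Grace–Simone, Grace–Theo, Grace–Udo, Grace–Ursula, Simone–Theo, Simone–Udo, Theo–Udo, Theo–Ursula, Udo–Ursula → e = 19.
Clustering(Ravi) = 19/21.

19/21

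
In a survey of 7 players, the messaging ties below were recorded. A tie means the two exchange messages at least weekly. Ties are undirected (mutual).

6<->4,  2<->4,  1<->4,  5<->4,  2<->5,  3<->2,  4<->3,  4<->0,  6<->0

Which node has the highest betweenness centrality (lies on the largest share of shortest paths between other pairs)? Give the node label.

Unnormalized betweenness of each node: 0:0, 1:0, 2:1/2, 3:0, 4:23/2, 5:0, 6:0.
4 has the largest value, 23/2, making it the main broker — the node through which the most shortest paths run.

4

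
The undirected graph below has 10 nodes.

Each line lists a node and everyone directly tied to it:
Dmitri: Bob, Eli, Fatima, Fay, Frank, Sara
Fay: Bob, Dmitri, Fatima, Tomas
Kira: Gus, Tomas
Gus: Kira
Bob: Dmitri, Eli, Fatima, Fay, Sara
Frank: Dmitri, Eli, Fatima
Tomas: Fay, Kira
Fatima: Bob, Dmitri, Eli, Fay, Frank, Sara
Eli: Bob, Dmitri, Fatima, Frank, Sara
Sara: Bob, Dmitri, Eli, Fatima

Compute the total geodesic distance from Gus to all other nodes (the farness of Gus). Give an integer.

Distances from Gus: Bob:4, Dmitri:4, Eli:5, Fatima:4, Fay:3, Frank:5, Kira:1, Sara:5, Tomas:2.
Sum = 4 + 4 + 5 + 4 + 3 + 5 + 1 + 5 + 2 = 33.

33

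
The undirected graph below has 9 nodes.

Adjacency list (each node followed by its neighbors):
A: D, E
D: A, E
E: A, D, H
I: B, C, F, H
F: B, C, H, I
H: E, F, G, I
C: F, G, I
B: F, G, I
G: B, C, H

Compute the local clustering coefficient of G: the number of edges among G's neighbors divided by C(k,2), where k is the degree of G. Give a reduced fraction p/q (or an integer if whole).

0

G's neighbors: B, C, and H (k = 3).
Possible neighbor pairs: C(3,2) = 3. Edges among them: none → e = 0.
Clustering(G) = 0/3 = 0.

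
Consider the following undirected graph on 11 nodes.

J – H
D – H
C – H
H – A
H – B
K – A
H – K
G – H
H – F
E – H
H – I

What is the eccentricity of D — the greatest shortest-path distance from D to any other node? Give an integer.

2

Distances from D: A:2, B:2, C:2, E:2, F:2, G:2, H:1, I:2, J:2, K:2.
The largest is 2 (to J, E, C, B, G, A, I, F, and K), so the eccentricity of D is 2.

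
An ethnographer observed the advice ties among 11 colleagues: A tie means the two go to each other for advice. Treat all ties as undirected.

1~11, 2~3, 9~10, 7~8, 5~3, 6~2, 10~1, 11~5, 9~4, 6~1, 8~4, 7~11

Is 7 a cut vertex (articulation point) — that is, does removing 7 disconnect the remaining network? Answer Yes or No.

Even without 7, every remaining node can still reach every other (the residual graph is connected), so 7 is not a cut vertex.

No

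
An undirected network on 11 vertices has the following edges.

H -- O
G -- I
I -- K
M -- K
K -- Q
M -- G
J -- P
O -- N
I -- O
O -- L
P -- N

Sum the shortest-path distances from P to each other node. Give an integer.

Distances from P: G:4, H:3, I:3, J:1, K:4, L:3, M:5, N:1, O:2, Q:5.
Sum = 4 + 3 + 3 + 1 + 4 + 3 + 5 + 1 + 2 + 5 = 31.

31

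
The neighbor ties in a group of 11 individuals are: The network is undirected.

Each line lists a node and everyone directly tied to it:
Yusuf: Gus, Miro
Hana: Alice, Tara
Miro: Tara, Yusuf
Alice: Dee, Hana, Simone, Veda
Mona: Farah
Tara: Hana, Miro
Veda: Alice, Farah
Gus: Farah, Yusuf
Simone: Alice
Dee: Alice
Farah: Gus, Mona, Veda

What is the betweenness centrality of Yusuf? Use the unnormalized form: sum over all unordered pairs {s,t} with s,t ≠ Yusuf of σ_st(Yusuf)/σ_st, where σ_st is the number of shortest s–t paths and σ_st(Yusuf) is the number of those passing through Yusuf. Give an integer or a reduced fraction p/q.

Pairs whose geodesics pass through Yusuf — Veda–Miro: 1/2; Farah–Miro: 1; Farah–Tara: 1/2; Miro–Gus: 1; Miro–Mona: 1; Gus–Hana: 1/2; Gus–Tara: 1; Tara–Mona: 1/2.
All other pairs contribute 0.
Summing the contributions gives betweenness(Yusuf) = 6.

6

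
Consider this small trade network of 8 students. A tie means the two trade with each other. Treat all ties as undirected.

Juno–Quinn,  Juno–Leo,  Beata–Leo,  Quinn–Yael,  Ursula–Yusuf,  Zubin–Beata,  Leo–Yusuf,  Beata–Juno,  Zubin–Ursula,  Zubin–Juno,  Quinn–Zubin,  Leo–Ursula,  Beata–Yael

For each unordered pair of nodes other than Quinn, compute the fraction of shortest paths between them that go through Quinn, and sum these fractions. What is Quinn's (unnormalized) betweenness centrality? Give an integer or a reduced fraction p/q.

Pairs whose geodesics pass through Quinn — Ursula–Yael: 1/3; Zubin–Yael: 1/2; Yael–Juno: 1/2.
All other pairs contribute 0.
Summing the contributions gives betweenness(Quinn) = 4/3.

4/3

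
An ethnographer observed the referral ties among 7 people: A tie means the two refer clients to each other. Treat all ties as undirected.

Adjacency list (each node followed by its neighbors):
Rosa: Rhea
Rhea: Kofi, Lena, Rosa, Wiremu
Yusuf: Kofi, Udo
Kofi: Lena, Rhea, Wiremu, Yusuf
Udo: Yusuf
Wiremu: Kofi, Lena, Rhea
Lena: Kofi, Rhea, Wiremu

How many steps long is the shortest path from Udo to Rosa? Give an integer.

One shortest route is Udo – Yusuf – Kofi – Rhea – Rosa, which uses 4 edges, and at distance 3 from Udo we only reach {Lena, Rhea, Wiremu}, which does not include Rosa. So d(Udo,Rosa) = 4.

4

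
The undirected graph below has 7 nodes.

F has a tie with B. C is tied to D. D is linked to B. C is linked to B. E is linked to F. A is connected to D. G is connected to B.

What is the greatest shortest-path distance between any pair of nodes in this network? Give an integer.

4

Eccentricity of each node (its greatest distance to any other): A:4, B:2, C:3, D:3, E:4, F:3, G:3.
The maximum eccentricity is 4, realized for instance by the pair E–A via E – F – B – D – A. So the diameter is 4.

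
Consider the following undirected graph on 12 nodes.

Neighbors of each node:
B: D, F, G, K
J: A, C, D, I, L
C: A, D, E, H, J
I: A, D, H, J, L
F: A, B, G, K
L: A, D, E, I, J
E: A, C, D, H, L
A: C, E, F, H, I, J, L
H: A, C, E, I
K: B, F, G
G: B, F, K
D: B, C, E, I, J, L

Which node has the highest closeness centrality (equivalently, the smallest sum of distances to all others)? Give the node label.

Farness (sum of distances to all others) for each node — A:15, B:19, C:19, D:16, E:19, F:18, G:25, H:21, I:19, J:19, K:25, L:19.
The smallest farness is 15, for A, so A has the highest closeness.

A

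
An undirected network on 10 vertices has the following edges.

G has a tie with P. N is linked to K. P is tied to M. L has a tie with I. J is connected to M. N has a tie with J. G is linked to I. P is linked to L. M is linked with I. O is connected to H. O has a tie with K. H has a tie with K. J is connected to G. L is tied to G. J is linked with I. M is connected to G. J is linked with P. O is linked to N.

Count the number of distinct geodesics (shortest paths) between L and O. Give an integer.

3

The shortest distance is 4. The length-4 paths are: L–G–J–N–O; L–P–J–N–O; L–I–J–N–O.
That gives 3 distinct shortest paths.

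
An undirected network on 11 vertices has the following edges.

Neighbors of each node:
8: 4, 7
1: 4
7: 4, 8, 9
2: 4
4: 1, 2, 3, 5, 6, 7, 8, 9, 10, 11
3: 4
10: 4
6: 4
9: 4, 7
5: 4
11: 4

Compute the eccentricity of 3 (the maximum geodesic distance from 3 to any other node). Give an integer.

Distances from 3: 1:2, 2:2, 4:1, 5:2, 6:2, 7:2, 8:2, 9:2, 10:2, 11:2.
The largest is 2 (to 5, 10, 9, 7, 2, 11, 1, 6, and 8), so the eccentricity of 3 is 2.

2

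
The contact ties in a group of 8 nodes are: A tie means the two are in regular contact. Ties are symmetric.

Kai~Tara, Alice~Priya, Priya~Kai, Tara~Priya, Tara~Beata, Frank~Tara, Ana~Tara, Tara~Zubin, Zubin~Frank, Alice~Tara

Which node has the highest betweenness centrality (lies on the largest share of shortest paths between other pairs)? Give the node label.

Unnormalized betweenness of each node: Alice:0, Ana:0, Beata:0, Frank:0, Kai:0, Priya:1/2, Tara:35/2, Zubin:0.
Tara has the largest value, 35/2, making it the main broker — the node through which the most shortest paths run.

Tara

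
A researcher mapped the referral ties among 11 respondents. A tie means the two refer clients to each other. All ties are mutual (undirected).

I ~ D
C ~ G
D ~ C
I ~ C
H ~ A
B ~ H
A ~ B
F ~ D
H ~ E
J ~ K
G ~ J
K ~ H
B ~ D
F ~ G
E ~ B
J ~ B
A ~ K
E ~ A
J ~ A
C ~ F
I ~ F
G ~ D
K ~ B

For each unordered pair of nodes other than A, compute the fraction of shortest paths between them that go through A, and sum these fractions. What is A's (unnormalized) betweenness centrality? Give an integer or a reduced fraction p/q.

Pairs whose geodesics pass through A — G–H: 1/4; G–E: 1/3; J–H: 1/3; J–E: 1/2; K–E: 1/3.
All other pairs contribute 0.
Summing the contributions gives betweenness(A) = 7/4.

7/4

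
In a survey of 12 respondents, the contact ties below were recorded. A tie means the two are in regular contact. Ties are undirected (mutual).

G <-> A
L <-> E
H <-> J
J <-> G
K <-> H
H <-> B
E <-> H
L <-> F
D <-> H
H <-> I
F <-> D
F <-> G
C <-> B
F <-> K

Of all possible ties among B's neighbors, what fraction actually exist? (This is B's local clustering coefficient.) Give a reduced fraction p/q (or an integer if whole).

B's neighbors: C and H (k = 2).
Possible neighbor pairs: C(2,2) = 1. Edges among them: none → e = 0.
Clustering(B) = 0/1.

0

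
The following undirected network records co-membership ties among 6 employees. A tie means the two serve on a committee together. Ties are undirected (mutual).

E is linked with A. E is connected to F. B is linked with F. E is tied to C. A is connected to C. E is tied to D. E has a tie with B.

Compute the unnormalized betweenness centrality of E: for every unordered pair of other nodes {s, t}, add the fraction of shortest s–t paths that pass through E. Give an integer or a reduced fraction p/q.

Pairs whose geodesics pass through E — C–B: 1; C–F: 1; C–D: 1; B–A: 1; B–D: 1; F–A: 1; F–D: 1; A–D: 1.
All other pairs contribute 0.
Summing the contributions gives betweenness(E) = 8.

8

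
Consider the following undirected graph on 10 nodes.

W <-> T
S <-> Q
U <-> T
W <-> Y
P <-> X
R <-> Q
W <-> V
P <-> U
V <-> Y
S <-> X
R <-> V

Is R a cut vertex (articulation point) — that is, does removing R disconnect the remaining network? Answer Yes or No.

Even without R, every remaining node can still reach every other (the residual graph is connected), so R is not a cut vertex.

No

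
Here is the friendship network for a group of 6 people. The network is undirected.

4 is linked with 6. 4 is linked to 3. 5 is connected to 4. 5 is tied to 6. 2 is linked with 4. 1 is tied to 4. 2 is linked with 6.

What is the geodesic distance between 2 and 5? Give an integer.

One shortest route is 2 – 4 – 5, which uses 2 edges, and 2 and 5 are not directly tied, so nothing shorter exists. So d(2,5) = 2.

2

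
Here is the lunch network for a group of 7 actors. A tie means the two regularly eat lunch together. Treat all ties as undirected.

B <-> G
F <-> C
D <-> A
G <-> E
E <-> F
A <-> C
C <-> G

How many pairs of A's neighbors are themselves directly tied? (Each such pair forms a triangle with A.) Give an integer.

A's neighbors are C and D, but none of them are tied to each other, so no triangle contains A.

0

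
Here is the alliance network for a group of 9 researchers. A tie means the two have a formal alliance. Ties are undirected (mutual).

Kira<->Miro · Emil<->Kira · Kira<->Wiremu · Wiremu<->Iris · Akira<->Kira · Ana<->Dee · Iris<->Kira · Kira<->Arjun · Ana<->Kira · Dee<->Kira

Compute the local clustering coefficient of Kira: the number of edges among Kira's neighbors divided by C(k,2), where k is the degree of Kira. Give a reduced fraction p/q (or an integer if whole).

1/14

Kira's neighbors: Akira, Ana, Arjun, Dee, Emil, Iris, Miro, and Wiremu (k = 8).
Possible neighbor pairs: C(8,2) = 28. Edges among them: Ana–Dee, Iris–Wiremu → e = 2.
Clustering(Kira) = 2/28 = 1/14.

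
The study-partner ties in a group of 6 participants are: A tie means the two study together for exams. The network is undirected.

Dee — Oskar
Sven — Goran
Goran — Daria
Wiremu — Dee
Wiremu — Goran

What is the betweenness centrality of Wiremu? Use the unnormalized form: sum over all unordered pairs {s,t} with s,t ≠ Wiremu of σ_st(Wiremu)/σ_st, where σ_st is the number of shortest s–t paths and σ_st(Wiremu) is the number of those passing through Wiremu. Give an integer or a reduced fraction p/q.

Pairs whose geodesics pass through Wiremu — Daria–Dee: 1; Daria–Oskar: 1; Sven–Dee: 1; Sven–Oskar: 1; Dee–Goran: 1; Oskar–Goran: 1.
All other pairs contribute 0.
Summing the contributions gives betweenness(Wiremu) = 6.

6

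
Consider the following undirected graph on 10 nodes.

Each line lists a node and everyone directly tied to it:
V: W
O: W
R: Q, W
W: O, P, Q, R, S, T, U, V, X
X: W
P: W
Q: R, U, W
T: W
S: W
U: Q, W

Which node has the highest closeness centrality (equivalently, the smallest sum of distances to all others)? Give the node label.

W

Farness (sum of distances to all others) for each node — O:17, P:17, Q:15, R:16, S:17, T:17, U:16, V:17, W:9, X:17.
The smallest farness is 9, for W, so W has the highest closeness.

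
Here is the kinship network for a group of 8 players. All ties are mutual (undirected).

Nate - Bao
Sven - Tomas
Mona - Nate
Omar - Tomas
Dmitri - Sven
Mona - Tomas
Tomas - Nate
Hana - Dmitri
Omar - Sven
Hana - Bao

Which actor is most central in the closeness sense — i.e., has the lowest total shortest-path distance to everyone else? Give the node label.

Tomas

Farness (sum of distances to all others) for each node — Bao:14, Dmitri:14, Hana:15, Mona:14, Nate:12, Omar:14, Sven:12, Tomas:11.
The smallest farness is 11, for Tomas, so Tomas has the highest closeness.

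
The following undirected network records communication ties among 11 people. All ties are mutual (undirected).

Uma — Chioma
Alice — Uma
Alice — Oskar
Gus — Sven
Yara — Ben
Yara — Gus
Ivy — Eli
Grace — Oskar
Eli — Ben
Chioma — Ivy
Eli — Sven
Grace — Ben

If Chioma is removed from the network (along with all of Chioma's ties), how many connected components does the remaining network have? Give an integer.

Chioma's neighbors (Ivy and Uma) remain reachable from one another through other ties, so the rest of the network stays in one piece.

1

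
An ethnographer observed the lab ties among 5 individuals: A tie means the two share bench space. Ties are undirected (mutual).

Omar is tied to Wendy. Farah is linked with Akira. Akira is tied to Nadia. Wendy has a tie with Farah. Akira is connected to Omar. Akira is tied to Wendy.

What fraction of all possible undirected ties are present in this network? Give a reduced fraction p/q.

There are 6 edges and 5 nodes, so the maximum possible is C(5,2) = 10.
Density = 6/10 = 3/5.

3/5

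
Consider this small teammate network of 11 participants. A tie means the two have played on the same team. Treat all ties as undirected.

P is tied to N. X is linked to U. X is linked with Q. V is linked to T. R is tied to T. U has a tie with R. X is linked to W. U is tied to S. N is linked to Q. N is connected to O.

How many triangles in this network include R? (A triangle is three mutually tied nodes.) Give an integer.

R's neighbors are T and U, but none of them are tied to each other, so no triangle contains R.

0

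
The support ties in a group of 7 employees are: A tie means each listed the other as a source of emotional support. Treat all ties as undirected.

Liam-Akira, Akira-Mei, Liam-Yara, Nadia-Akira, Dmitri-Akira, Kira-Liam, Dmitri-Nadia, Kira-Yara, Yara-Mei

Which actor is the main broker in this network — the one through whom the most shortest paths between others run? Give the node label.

Unnormalized betweenness of each node: Akira:17/2, Dmitri:0, Kira:0, Liam:9/2, Mei:3/2, Nadia:0, Yara:3/2.
Akira has the largest value, 17/2, making it the main broker — the node through which the most shortest paths run.

Akira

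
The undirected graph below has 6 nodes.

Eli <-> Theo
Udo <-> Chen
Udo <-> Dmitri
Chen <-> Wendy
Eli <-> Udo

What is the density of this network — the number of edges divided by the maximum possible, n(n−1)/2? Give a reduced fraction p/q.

There are 5 edges and 6 nodes, so the maximum possible is C(6,2) = 15.
Density = 5/15 = 1/3.

1/3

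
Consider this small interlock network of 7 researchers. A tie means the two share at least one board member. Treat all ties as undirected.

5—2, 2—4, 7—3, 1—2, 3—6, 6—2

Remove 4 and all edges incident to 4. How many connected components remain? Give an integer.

1

4's neighbors (2) remain reachable from one another through other ties, so the rest of the network stays in one piece.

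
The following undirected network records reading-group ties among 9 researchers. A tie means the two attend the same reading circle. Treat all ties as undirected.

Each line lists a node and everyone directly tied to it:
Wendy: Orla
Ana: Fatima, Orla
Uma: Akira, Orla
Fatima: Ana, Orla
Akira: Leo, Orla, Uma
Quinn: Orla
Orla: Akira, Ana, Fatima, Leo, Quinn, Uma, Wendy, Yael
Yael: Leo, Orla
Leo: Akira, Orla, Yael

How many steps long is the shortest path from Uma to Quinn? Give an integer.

One shortest route is Uma – Orla – Quinn, which uses 2 edges, and Uma and Quinn are not directly tied, so nothing shorter exists. So d(Uma,Quinn) = 2.

2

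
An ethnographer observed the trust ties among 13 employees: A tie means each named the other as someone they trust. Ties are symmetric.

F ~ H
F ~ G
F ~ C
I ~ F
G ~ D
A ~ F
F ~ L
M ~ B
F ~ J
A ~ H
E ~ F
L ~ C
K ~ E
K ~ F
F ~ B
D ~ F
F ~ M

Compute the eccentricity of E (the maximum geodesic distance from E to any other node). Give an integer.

Distances from E: A:2, B:2, C:2, D:2, F:1, G:2, H:2, I:2, J:2, K:1, L:2, M:2.
The largest is 2 (to B, A, H, D, L, J, G, C, I, and M), so the eccentricity of E is 2.

2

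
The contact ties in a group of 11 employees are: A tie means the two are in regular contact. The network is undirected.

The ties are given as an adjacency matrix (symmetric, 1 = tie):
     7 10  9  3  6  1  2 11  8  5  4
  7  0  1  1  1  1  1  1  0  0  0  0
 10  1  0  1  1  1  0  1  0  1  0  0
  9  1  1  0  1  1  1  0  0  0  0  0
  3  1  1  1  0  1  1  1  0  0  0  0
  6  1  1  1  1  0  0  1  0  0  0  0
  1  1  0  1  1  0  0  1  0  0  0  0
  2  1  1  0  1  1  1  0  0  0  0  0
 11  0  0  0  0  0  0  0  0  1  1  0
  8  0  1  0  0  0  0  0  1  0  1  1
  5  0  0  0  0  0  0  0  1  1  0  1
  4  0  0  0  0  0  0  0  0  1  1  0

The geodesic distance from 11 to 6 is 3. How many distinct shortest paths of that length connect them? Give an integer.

1

The shortest distance is 3, and the only length-3 path is 11–8–10–6. So there is exactly 1 shortest path.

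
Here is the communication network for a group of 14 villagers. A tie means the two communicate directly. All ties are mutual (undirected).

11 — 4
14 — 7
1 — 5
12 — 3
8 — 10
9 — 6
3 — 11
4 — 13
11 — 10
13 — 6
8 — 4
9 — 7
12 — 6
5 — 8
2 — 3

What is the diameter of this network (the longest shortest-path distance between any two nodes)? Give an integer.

Eccentricity of each node (its greatest distance to any other): 1:8, 2:6, 3:5, 4:5, 5:7, 6:5, 7:7, 8:6, 9:6, 10:7, 11:6, 12:6, 13:4, 14:8.
The maximum eccentricity is 8, realized for instance by the pair 14–1 via 14 – 7 – 9 – 6 – 13 – 4 – 8 – 5 – 1. So the diameter is 8.

8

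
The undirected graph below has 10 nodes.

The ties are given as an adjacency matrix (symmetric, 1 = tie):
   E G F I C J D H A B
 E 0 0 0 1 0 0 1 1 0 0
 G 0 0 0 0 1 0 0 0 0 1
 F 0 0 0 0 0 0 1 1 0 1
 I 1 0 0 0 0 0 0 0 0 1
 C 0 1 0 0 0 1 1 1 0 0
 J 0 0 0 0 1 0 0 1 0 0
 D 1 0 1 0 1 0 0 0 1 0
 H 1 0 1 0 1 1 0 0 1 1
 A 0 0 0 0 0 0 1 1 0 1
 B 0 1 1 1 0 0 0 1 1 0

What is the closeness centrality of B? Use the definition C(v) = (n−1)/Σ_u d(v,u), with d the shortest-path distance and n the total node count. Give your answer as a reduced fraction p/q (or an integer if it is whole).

Distances from B: A:1, C:2, D:2, E:2, F:1, G:1, H:1, I:1, J:2. Sum = 13.
n = 10, so closeness = 9/13.

9/13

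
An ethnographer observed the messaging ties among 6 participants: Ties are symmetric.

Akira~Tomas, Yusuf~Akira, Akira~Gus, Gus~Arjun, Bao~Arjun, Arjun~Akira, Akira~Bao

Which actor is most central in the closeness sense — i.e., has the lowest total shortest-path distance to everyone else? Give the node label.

Farness (sum of distances to all others) for each node — Akira:5, Arjun:7, Bao:8, Gus:8, Tomas:9, Yusuf:9.
The smallest farness is 5, for Akira, so Akira has the highest closeness.

Akira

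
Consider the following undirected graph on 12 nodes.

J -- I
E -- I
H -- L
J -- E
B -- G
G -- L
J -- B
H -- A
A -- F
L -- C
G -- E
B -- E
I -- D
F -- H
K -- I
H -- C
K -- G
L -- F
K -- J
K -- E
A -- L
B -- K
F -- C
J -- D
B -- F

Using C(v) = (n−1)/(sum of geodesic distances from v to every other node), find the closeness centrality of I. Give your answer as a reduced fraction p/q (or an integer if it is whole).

Distances from I: A:4, B:2, C:4, D:1, E:1, F:3, G:2, H:4, J:1, K:1, L:3. Sum = 26.
n = 12, so closeness = 11/26.

11/26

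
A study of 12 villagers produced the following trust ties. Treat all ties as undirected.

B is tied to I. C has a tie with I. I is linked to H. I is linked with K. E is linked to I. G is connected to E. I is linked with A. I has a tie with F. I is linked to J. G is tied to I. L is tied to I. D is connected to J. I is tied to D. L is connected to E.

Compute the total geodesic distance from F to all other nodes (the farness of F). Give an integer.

Distances from F: A:2, B:2, C:2, D:2, E:2, G:2, H:2, I:1, J:2, K:2, L:2.
Sum = 2 + 2 + 2 + 2 + 2 + 2 + 2 + 1 + 2 + 2 + 2 = 21.

21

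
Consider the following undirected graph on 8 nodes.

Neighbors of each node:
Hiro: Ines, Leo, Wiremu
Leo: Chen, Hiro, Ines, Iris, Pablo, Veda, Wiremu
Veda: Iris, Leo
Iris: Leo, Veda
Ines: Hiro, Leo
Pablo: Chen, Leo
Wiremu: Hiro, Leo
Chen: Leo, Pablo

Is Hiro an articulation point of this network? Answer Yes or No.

Even without Hiro, every remaining node can still reach every other (the residual graph is connected), so Hiro is not a cut vertex.

No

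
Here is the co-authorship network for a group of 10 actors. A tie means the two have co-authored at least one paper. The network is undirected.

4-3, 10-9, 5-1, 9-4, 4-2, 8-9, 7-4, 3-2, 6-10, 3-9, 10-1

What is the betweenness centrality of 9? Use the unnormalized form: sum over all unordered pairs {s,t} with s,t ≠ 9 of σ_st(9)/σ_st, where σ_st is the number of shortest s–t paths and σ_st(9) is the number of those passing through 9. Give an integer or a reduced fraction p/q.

24

Pairs whose geodesics pass through 9 — 4–1: 1; 4–6: 1; 4–8: 1; 4–5: 1; 4–10: 1; 1–3: 1; 1–2: 2/2; 1–8: 1; 1–7: 1; 3–6: 1; 3–8: 1; 3–5: 1; 3–10: 1; 2–6: 2/2 … (+10 more pairs).
All other pairs contribute 0.
Summing the contributions gives betweenness(9) = 24.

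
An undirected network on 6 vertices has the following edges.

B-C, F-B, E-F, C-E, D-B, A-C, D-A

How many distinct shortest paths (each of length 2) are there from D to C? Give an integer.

The shortest distance is 2. The length-2 paths are: D–A–C; D–B–C.
That gives 2 distinct shortest paths.

2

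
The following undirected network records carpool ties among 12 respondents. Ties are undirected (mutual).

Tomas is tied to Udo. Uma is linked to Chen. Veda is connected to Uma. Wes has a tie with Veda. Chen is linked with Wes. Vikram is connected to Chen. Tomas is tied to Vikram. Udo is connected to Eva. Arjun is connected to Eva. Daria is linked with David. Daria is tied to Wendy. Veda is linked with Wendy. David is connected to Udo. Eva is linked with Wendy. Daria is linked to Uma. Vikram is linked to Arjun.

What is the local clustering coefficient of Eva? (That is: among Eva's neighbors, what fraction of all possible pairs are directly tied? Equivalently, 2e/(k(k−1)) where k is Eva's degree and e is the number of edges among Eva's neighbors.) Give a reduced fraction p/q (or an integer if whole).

0

Eva's neighbors: Arjun, Udo, and Wendy (k = 3).
Possible neighbor pairs: C(3,2) = 3. Edges among them: none → e = 0.
Clustering(Eva) = 0/3 = 0.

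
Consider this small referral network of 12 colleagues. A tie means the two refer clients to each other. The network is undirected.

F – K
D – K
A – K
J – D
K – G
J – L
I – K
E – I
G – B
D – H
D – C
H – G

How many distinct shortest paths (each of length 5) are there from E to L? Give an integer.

The shortest distance is 5, and the only length-5 path is E–I–K–D–J–L. So there is exactly 1 shortest path.

1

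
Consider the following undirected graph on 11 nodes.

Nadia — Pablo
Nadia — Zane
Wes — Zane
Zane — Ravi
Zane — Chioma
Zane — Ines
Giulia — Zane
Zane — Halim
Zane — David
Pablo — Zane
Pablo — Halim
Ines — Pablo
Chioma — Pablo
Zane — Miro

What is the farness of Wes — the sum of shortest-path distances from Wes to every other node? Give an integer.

19

Distances from Wes: Chioma:2, David:2, Giulia:2, Halim:2, Ines:2, Miro:2, Nadia:2, Pablo:2, Ravi:2, Zane:1.
Sum = 2 + 2 + 2 + 2 + 2 + 2 + 2 + 2 + 2 + 1 = 19.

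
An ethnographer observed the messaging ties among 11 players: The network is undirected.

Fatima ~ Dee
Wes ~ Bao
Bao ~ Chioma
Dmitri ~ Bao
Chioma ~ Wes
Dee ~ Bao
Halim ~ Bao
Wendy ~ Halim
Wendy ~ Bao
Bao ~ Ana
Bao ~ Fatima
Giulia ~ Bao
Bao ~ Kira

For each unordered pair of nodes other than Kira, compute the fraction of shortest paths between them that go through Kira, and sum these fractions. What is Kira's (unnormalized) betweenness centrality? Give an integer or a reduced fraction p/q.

0

No shortest path between any pair of other nodes passes through Kira.
Summing the contributions gives betweenness(Kira) = 0.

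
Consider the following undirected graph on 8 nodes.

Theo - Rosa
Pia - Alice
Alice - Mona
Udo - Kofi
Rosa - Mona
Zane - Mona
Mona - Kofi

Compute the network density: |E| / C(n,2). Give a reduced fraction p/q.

There are 7 edges and 8 nodes, so the maximum possible is C(8,2) = 28.
Density = 7/28 = 1/4.

1/4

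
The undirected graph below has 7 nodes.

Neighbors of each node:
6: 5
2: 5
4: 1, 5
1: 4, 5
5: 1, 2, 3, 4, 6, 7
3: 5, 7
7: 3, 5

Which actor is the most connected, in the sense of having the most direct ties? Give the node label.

Degrees — 1:2, 2:1, 3:2, 4:2, 5:6, 6:1, 7:2.
The maximum is 6, attained only by 5.

5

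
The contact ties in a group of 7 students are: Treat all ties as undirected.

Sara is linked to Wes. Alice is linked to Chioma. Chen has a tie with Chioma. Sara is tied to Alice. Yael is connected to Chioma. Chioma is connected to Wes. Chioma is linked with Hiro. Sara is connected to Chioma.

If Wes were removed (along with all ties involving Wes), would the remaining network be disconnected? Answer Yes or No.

No

Even without Wes, every remaining node can still reach every other (the residual graph is connected), so Wes is not a cut vertex.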